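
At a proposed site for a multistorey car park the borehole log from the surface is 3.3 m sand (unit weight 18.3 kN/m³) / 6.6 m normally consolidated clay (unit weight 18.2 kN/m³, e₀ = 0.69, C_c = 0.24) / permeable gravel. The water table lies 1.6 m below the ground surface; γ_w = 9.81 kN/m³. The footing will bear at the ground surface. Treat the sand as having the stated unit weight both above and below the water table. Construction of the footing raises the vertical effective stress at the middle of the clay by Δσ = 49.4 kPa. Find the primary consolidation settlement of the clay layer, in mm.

S_c ≈ 214 mm

Mid-depth of clay below the ground surface: z = 3.3 + 6.6/2 = 6.6 m.
Total vertical stress at mid-clay: σ_v = 18.3×3.3 + 18.2×3.3 = 120.45 kPa.
Pore pressure: u = 9.81×(6.6 − 1.6) = 49.05 kPa.
Initial effective stress: σ'_0 = σ_v − u = 120.45 − 49.05 = 71.4 kPa.
Final effective stress: σ'_f = σ'_0 + Δσ = 71.4 + 49.4 = 120.8 kPa.
Normally consolidated clay, so the full stress increment lies on the virgin compression line:
S_c = C_c·H/(1+e₀)·log₁₀(σ'_f/σ'_0) = 0.24×6.6/(1+0.69)×log₁₀(120.8/71.4)
    = 0.93728 × 0.22837 = 0.214 m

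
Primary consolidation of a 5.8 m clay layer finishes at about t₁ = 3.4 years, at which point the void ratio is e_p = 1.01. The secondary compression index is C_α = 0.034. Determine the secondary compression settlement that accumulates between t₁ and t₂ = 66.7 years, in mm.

S_s ≈ 127 mm

Secondary compression: S_s = C_α·H/(1+e_p)·log₁₀(t₂/t₁)
S_s = 0.034×5.8/(1+1.01)×log₁₀(66.7/3.4)
    = 0.09811 × 1.293 = 0.1268 m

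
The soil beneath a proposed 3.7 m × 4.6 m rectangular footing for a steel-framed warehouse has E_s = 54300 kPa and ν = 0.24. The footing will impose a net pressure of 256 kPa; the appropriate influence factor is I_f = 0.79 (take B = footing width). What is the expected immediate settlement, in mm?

Immediate (elastic) settlement: S_e = q·B·(1−ν²)/E_s · I_f.
S_e = 256 × 3.7 × (1 − 0.24²) / 54300 × 0.79
    = 256 × 3.7 × 0.9424 / 54300 × 0.79
    = 0.01299 m = 12.99 mm

S_e ≈ 13 mm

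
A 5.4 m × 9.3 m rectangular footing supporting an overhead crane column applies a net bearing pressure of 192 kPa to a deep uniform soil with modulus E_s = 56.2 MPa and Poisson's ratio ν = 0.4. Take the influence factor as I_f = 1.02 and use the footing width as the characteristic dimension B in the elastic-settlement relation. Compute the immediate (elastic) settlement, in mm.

S_e ≈ 15.8 mm

Immediate (elastic) settlement: S_e = q·B·(1−ν²)/E_s · I_f.
E_s = 56.2 MPa = 56200 kPa.
S_e = 192 × 5.4 × (1 − 0.4²) / 56200 × 1.02
    = 192 × 5.4 × 0.84 / 56200 × 1.02
    = 0.01581 m = 15.81 mm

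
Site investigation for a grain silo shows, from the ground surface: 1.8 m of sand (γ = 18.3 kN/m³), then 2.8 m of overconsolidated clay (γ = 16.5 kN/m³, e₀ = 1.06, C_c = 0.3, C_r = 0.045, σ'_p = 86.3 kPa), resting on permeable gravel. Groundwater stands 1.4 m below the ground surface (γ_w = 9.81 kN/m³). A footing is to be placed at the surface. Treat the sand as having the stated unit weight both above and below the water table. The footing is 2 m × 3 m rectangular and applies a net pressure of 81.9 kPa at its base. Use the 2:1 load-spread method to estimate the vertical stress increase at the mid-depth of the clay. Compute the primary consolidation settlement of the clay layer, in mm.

S_c ≈ 8.88 mm

Mid-depth of clay below the ground surface: z = 1.8 + 2.8/2 = 3.2 m.
Total vertical stress at mid-clay: σ_v = 18.3×1.8 + 16.5×1.4 = 56.04 kPa.
Pore pressure: u = 9.81×(3.2 − 1.4) = 17.658 kPa.
Initial effective stress: σ'_0 = σ_v − u = 56.04 − 17.658 = 38.382 kPa.
Stress increase at mid-clay by the 2:1 spreading method:
Δσ = qBL/((B+z)(L+z)) = 81.9×2×3/((2+3.2)(3+3.2)) = 15.242 kPa
Final effective stress: σ'_f = 38.382 + 15.242 = 53.624 kPa.
σ'_f = 53.624 ≤ σ'_p = 86.3 kPa, so the clay remains overconsolidated and only the recompression index applies:
S_c = C_r·H/(1+e₀)·log₁₀(σ'_f/σ'_0) = 0.045×2.8/2.06×log₁₀(53.624/38.382)
    = 0.061164 × 0.14523 = 0.008883 m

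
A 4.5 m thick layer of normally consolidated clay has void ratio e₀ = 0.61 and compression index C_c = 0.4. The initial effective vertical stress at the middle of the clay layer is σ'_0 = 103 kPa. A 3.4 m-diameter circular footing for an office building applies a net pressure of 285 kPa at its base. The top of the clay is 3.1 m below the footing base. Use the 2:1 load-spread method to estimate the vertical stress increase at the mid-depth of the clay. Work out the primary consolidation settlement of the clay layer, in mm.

Mid-depth of clay below the footing base: z = 3.1 + 4.5/2 = 5.35 m.
Stress increase at mid-clay by the 2:1 spreading method:
Δσ ≈ qD²/(D+z)² = 285×3.4²/(3.4+5.35)² = 43.032 kPa
Final effective stress: σ'_f = σ'_0 + Δσ = 103 + 43.032 = 146.03 kPa.
Normally consolidated clay, so the full stress increment lies on the virgin compression line:
S_c = C_c·H/(1+e₀)·log₁₀(σ'_f/σ'_0) = 0.4×4.5/(1+0.61)×log₁₀(146.03/103)
    = 1.118 × 0.1516 = 0.1695 m

S_c ≈ 169 mm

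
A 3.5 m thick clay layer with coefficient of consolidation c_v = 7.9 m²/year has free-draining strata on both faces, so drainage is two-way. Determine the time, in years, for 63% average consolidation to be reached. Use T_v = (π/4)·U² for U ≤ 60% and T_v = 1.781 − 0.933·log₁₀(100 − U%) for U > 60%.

Drainage path length: H_d = H/2 = 1.75 m (double drainage).
U > 60%: T_v = 1.781 − 0.933·log₁₀(100 − 63) = 0.31787.
t = T_v·H_d²/c_v = 0.31787×1.75²/7.9 = 0.1232 years.

t ≈ 0.123 years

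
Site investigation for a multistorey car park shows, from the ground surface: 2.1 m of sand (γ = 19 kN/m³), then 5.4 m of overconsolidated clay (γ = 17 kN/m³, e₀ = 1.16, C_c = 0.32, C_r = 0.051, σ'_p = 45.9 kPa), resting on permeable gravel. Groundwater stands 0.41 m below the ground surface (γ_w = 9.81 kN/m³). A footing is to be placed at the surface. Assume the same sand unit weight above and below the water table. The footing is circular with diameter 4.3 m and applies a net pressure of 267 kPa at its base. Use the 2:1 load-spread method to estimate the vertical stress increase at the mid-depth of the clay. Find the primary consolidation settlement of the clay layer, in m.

S_c ≈ 0.283 m

Mid-depth of clay below the ground surface: z = 2.1 + 5.4/2 = 4.8 m.
Total vertical stress at mid-clay: σ_v = 19×2.1 + 17×2.7 = 85.8 kPa.
Pore pressure: u = 9.81×(4.8 − 0.41) = 43.066 kPa.
Initial effective stress: σ'_0 = σ_v − u = 85.8 − 43.066 = 42.734 kPa.
Stress increase at mid-clay by the 2:1 spreading method:
Δσ ≈ qD²/(D+z)² = 267×4.3²/(4.3+4.8)² = 59.616 kPa
Final effective stress: σ'_f = 42.734 + 59.616 = 102.35 kPa.
σ'_f = 102.35 > σ'_p = 45.9 kPa, so the stress path crosses the preconsolidation pressure — recompression up to σ'_p, then virgin compression beyond:
S_c = H/(1+e₀)·[C_r·log₁₀(σ'_p/σ'_0) + C_c·log₁₀(σ'_f/σ'_p)]
    = 5.4/2.16 × [0.051×log₁₀(45.9/42.734) + 0.32×log₁₀(102.35/45.9)]
    = 2.5 × [0.001583 + 0.11145] = 0.2826 m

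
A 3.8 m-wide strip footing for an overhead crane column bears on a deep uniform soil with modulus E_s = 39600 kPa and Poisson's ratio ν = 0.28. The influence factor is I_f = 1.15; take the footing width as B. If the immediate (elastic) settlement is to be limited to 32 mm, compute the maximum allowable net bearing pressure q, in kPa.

q ≈ 315 kPa

S_e = q·B·(1−ν²)/E_s · I_f  ⇒  q = S_e·E_s / (B·(1−ν²)·I_f).
q = 0.032 × 39600 / (3.8 × 0.9216 × 1.15) = 314.6 kPa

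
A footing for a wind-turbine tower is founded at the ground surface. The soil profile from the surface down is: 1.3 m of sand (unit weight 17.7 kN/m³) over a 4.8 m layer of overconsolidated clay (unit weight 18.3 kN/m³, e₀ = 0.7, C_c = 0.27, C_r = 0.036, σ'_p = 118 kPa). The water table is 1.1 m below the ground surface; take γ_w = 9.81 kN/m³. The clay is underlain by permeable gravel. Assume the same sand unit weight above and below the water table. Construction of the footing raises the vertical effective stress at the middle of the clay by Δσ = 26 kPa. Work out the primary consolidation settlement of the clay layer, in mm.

S_c ≈ 21.5 mm

Mid-depth of clay below the ground surface: z = 1.3 + 4.8/2 = 3.7 m.
Total vertical stress at mid-clay: σ_v = 17.7×1.3 + 18.3×2.4 = 66.93 kPa.
Pore pressure: u = 9.81×(3.7 − 1.1) = 25.506 kPa.
Initial effective stress: σ'_0 = σ_v − u = 66.93 − 25.506 = 41.424 kPa.
Final effective stress: σ'_f = 41.424 + 26 = 67.424 kPa.
σ'_f = 67.424 ≤ σ'_p = 118 kPa, so the clay remains overconsolidated and only the recompression index applies:
S_c = C_r·H/(1+e₀)·log₁₀(σ'_f/σ'_0) = 0.036×4.8/1.7×log₁₀(67.424/41.424)
    = 0.10165 × 0.21156 = 0.0215 m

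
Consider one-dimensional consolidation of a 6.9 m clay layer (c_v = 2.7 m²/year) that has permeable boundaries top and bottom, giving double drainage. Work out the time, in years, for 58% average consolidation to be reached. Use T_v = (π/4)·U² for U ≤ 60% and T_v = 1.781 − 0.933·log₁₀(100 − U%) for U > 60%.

t ≈ 1.16 years

Drainage path length: H_d = H/2 = 3.45 m (double drainage).
U ≤ 60%: T_v = (π/4)·U² = (π/4)×0.58² = 0.26421.
t = T_v·H_d²/c_v = 0.26421×3.45²/2.7 = 1.165 years.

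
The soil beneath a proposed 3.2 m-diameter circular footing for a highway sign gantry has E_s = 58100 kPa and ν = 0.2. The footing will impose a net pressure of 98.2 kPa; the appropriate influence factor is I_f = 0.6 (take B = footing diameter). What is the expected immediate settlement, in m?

Immediate (elastic) settlement: S_e = q·B·(1−ν²)/E_s · I_f.
S_e = 98.2 × 3.2 × (1 − 0.2²) / 58100 × 0.6
    = 98.2 × 3.2 × 0.96 / 58100 × 0.6
    = 0.003115 m

S_e ≈ 0.00312 m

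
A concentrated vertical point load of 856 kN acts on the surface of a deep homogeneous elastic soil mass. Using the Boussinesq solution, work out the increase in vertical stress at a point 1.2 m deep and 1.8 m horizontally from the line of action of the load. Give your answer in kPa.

Δσ_z ≈ 14.9 kPa

Boussinesq vertical stress below a point load on an elastic half-space:
Δσ_z = 3P/(2πz²) · [1 + (r/z)²]^(−5/2)
r/z = 1.8/1.2 = 1.5; [1+(r/z)²]^(−5/2) = 0.052516.
Δσ_z = 3×856/(2π×1.2²) × 0.052516 = 283.83 × 0.052516 = 14.91 kPa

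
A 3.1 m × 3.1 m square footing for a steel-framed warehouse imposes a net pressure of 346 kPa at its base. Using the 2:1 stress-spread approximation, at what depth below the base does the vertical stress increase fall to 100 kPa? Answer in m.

z ≈ 2.67 m

2:1 spreading — at depth z the loaded area has grown by z in each plan dimension:
qB²/(B+z)² = Δσ_z ⇒ z = B(√(q/Δσ_z) − 1) = 3.1×(√(346/100) − 1) = 2.666 m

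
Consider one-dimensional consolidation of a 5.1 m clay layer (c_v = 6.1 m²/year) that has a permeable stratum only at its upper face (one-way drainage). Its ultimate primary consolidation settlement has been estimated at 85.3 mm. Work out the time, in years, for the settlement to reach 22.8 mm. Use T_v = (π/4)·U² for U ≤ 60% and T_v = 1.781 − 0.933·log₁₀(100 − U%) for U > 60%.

t ≈ 0.239 years

Drainage path length: H_d = H = 5.1 m (single drainage).
U = S(t)/S_ult = 22.8/85.3 = 0.2673.
U ≤ 60%: T_v = (π/4)·U² = (π/4)×0.26729² = 0.056113.
t = T_v·H_d²/c_v = 0.056113×5.1²/6.1 = 0.2393 years.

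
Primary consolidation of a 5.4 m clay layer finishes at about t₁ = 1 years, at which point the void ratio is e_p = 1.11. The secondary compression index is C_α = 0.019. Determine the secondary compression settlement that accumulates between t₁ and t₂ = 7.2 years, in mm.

S_s ≈ 41.7 mm

Secondary compression: S_s = C_α·H/(1+e_p)·log₁₀(t₂/t₁)
S_s = 0.019×5.4/(1+1.11)×log₁₀(7.2/1)
    = 0.04863 × 0.8573 = 0.04169 m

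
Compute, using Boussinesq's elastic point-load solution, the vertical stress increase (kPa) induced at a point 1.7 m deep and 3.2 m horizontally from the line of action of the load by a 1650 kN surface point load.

Δσ_z ≈ 6.2 kPa

Boussinesq vertical stress below a point load on an elastic half-space:
Δσ_z = 3P/(2πz²) · [1 + (r/z)²]^(−5/2)
r/z = 3.2/1.7 = 1.8824; [1+(r/z)²]^(−5/2) = 0.022729.
Δσ_z = 3×1650/(2π×1.7²) × 0.022729 = 272.6 × 0.022729 = 6.196 kPa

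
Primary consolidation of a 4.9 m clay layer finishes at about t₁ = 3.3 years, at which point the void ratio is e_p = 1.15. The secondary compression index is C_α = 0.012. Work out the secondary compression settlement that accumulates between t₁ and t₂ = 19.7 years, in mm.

Secondary compression: S_s = C_α·H/(1+e_p)·log₁₀(t₂/t₁)
S_s = 0.012×4.9/(1+1.15)×log₁₀(19.7/3.3)
    = 0.02735 × 0.776 = 0.02122 m

S_s ≈ 21.2 mm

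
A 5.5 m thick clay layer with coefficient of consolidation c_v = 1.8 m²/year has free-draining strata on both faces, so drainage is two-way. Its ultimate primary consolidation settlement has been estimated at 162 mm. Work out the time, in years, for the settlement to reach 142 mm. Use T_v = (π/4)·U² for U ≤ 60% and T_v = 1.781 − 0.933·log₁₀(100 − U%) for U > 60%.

t ≈ 3.2 years

Drainage path length: H_d = H/2 = 2.75 m (double drainage).
U = S(t)/S_ult = 142/162 = 0.8765.
U > 60%: T_v = 1.781 − 0.933·log₁₀(100 − 87.654) = 0.76262.
t = T_v·H_d²/c_v = 0.76262×2.75²/1.8 = 3.204 years.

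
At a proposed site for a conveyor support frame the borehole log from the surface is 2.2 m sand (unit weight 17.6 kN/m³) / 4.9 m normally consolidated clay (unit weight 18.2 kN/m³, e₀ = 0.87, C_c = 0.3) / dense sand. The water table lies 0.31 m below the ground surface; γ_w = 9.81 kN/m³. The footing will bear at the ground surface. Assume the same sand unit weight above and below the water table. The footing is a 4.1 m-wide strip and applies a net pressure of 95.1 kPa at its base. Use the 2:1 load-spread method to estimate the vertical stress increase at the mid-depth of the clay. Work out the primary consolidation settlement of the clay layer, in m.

S_c ≈ 0.252 m

Mid-depth of clay below the ground surface: z = 2.2 + 4.9/2 = 4.65 m.
Total vertical stress at mid-clay: σ_v = 17.6×2.2 + 18.2×2.45 = 83.31 kPa.
Pore pressure: u = 9.81×(4.65 − 0.31) = 42.575 kPa.
Initial effective stress: σ'_0 = σ_v − u = 83.31 − 42.575 = 40.735 kPa.
Stress increase at mid-clay by the 2:1 spreading method:
Δσ = qB/(B+z) = 95.1×4.1/(4.1+4.65) = 44.561 kPa
Final effective stress: σ'_f = σ'_0 + Δσ = 40.735 + 44.561 = 85.296 kPa.
Normally consolidated clay, so the full stress increment lies on the virgin compression line:
S_c = C_c·H/(1+e₀)·log₁₀(σ'_f/σ'_0) = 0.3×4.9/(1+0.87)×log₁₀(85.296/40.735)
    = 0.7861 × 0.32096 = 0.2523 m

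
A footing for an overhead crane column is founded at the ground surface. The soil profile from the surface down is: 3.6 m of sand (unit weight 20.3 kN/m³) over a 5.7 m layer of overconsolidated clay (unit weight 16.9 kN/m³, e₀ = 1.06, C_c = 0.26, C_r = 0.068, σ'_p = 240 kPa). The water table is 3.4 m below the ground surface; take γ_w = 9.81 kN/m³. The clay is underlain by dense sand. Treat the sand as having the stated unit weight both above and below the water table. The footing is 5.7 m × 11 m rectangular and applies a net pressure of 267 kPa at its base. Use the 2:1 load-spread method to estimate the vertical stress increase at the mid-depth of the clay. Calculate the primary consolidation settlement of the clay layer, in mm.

Mid-depth of clay below the ground surface: z = 3.6 + 5.7/2 = 6.45 m.
Total vertical stress at mid-clay: σ_v = 20.3×3.6 + 16.9×2.85 = 121.25 kPa.
Pore pressure: u = 9.81×(6.45 − 3.4) = 29.921 kPa.
Initial effective stress: σ'_0 = σ_v − u = 121.25 − 29.921 = 91.329 kPa.
Stress increase at mid-clay by the 2:1 spreading method:
Δσ = qBL/((B+z)(L+z)) = 267×5.7×11/((5.7+6.45)(11+6.45)) = 78.96 kPa
Final effective stress: σ'_f = 91.329 + 78.96 = 170.29 kPa.
σ'_f = 170.29 ≤ σ'_p = 240 kPa, so the clay remains overconsolidated and only the recompression index applies:
S_c = C_r·H/(1+e₀)·log₁₀(σ'_f/σ'_0) = 0.068×5.7/2.06×log₁₀(170.29/91.329)
    = 0.18816 × 0.27058 = 0.05091 m

S_c ≈ 50.9 mm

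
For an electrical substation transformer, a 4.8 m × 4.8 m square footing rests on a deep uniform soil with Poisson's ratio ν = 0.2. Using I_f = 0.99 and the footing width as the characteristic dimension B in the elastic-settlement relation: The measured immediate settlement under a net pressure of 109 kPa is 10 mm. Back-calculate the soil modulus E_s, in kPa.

S_e = q·B·(1−ν²)/E_s · I_f  ⇒  E_s = q·B·(1−ν²)·I_f / S_e.
E_s = 109 × 4.8 × 0.96 × 0.99 / 0.01 = 49720 kPa

E_s ≈ 49700 kPa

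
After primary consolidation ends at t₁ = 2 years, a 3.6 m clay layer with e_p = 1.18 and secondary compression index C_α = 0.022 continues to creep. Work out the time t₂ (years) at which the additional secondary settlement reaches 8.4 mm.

t₂ ≈ 3.41 years

S_s = C_α·H/(1+e_p)·log₁₀(t₂/t₁) ⇒ log₁₀(t₂/t₁) = S_s·(1+e_p)/(C_α·H).
log₁₀(t₂/t₁) = 0.0084 × (1+1.18) / (0.022×3.6) = 0.2312
t₂ = t₁ × 10^0.2312 = 2 × 1.703 = 3.406 years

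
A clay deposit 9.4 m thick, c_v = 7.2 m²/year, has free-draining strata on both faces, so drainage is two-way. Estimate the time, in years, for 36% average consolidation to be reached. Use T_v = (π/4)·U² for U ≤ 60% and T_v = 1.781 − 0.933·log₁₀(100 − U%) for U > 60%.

Drainage path length: H_d = H/2 = 4.7 m (double drainage).
U ≤ 60%: T_v = (π/4)·U² = (π/4)×0.36² = 0.10179.
t = T_v·H_d²/c_v = 0.10179×4.7²/7.2 = 0.3123 years.

t ≈ 0.312 years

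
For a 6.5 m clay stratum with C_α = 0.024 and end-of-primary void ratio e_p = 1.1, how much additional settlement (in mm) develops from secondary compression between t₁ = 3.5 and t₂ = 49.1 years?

S_s ≈ 85.2 mm

Secondary compression: S_s = C_α·H/(1+e_p)·log₁₀(t₂/t₁)
S_s = 0.024×6.5/(1+1.1)×log₁₀(49.1/3.5)
    = 0.07429 × 1.147 = 0.08521 m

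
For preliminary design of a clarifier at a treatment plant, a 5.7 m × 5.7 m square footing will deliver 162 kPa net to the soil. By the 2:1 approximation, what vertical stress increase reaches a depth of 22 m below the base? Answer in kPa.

By the 2:1 method the load spreads at 1 horizontal : 2 vertical, so at depth z the loaded area has grown by z in each plan dimension:
Δσ = qBL/((B+z)(L+z)) = 162×5.7×5.7/((5.7+22)(5.7+22)) = 6.8597 kPa

Δσ_z ≈ 6.86 kPa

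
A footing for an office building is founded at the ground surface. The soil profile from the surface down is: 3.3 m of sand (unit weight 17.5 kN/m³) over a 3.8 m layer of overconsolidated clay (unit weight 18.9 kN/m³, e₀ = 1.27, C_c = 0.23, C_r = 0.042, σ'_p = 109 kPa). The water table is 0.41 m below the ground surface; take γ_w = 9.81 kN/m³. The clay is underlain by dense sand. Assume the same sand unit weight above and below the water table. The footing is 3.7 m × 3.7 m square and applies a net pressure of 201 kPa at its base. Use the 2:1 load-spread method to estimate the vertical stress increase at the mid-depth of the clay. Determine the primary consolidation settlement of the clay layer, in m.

S_c ≈ 0.017 m

Mid-depth of clay below the ground surface: z = 3.3 + 3.8/2 = 5.2 m.
Total vertical stress at mid-clay: σ_v = 17.5×3.3 + 18.9×1.9 = 93.66 kPa.
Pore pressure: u = 9.81×(5.2 − 0.41) = 46.99 kPa.
Initial effective stress: σ'_0 = σ_v − u = 93.66 − 46.99 = 46.67 kPa.
Stress increase at mid-clay by the 2:1 spreading method:
Δσ = qBL/((B+z)(L+z)) = 201×3.7×3.7/((3.7+5.2)(3.7+5.2)) = 34.739 kPa
Final effective stress: σ'_f = 46.67 + 34.739 = 81.409 kPa.
σ'_f = 81.409 ≤ σ'_p = 109 kPa, so the clay remains overconsolidated and only the recompression index applies:
S_c = C_r·H/(1+e₀)·log₁₀(σ'_f/σ'_0) = 0.042×3.8/2.27×log₁₀(81.409/46.67)
    = 0.070308 × 0.24163 = 0.01699 m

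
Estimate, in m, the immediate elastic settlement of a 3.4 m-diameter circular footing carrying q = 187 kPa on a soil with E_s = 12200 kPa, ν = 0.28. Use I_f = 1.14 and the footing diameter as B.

S_e ≈ 0.0548 m

Immediate (elastic) settlement: S_e = q·B·(1−ν²)/E_s · I_f.
S_e = 187 × 3.4 × (1 − 0.28²) / 12200 × 1.14
    = 187 × 3.4 × 0.9216 / 12200 × 1.14
    = 0.05475 m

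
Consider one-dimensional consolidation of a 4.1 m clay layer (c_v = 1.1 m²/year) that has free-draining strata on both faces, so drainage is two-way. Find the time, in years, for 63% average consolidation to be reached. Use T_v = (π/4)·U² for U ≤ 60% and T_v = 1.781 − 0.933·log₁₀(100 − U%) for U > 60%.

Drainage path length: H_d = H/2 = 2.05 m (double drainage).
U > 60%: T_v = 1.781 − 0.933·log₁₀(100 − 63) = 0.31787.
t = T_v·H_d²/c_v = 0.31787×2.05²/1.1 = 1.214 years.

t ≈ 1.21 years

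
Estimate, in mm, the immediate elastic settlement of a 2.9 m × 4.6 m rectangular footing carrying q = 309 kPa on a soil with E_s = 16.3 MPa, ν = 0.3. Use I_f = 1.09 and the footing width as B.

S_e ≈ 54.5 mm

Immediate (elastic) settlement: S_e = q·B·(1−ν²)/E_s · I_f.
E_s = 16.3 MPa = 16300 kPa.
S_e = 309 × 2.9 × (1 − 0.3²) / 16300 × 1.09
    = 309 × 2.9 × 0.91 / 16300 × 1.09
    = 0.05453 m = 54.53 mm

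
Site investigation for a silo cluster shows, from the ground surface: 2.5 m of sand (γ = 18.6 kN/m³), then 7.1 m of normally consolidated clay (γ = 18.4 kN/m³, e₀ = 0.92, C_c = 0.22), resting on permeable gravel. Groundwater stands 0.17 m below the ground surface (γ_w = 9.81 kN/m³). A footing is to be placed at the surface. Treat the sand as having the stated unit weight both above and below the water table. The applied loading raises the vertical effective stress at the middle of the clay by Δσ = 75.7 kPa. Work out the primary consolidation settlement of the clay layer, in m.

S_c ≈ 0.309 m

Mid-depth of clay below the ground surface: z = 2.5 + 7.1/2 = 6.05 m.
Total vertical stress at mid-clay: σ_v = 18.6×2.5 + 18.4×3.55 = 111.82 kPa.
Pore pressure: u = 9.81×(6.05 − 0.17) = 57.683 kPa.
Initial effective stress: σ'_0 = σ_v − u = 111.82 − 57.683 = 54.137 kPa.
Final effective stress: σ'_f = σ'_0 + Δσ = 54.137 + 75.7 = 129.84 kPa.
Normally consolidated clay, so the full stress increment lies on the virgin compression line:
S_c = C_c·H/(1+e₀)·log₁₀(σ'_f/σ'_0) = 0.22×7.1/(1+0.92)×log₁₀(129.84/54.137)
    = 0.81354 × 0.37991 = 0.3091 m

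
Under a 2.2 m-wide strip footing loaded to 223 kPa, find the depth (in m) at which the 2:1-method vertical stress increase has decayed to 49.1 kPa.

2:1 spreading — at depth z the loaded area has grown by z in each plan dimension:
qB/(B+z) = Δσ_z ⇒ z = qB/Δσ_z − B = 223×2.2/49.1 − 2.2 = 7.792 m

z ≈ 7.79 m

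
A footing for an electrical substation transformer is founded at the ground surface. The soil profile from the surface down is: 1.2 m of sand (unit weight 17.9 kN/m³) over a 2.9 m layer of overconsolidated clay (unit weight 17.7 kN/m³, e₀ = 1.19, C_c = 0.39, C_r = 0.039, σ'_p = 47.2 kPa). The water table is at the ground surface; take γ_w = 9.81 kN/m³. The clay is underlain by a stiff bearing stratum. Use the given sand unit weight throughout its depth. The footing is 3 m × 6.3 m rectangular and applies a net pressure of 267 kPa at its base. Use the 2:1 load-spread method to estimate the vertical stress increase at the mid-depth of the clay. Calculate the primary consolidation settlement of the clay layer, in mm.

S_c ≈ 229 mm

Mid-depth of clay below the ground surface: z = 1.2 + 2.9/2 = 2.65 m.
Total vertical stress at mid-clay: σ_v = 17.9×1.2 + 17.7×1.45 = 47.145 kPa.
Pore pressure: u = 9.81×(2.65 − 0) = 25.997 kPa.
Initial effective stress: σ'_0 = σ_v − u = 47.145 − 25.997 = 21.148 kPa.
Stress increase at mid-clay by the 2:1 spreading method:
Δσ = qBL/((B+z)(L+z)) = 267×3×6.3/((3+2.65)(6.3+2.65)) = 99.793 kPa
Final effective stress: σ'_f = 21.148 + 99.793 = 120.94 kPa.
σ'_f = 120.94 > σ'_p = 47.2 kPa, so the stress path crosses the preconsolidation pressure — recompression up to σ'_p, then virgin compression beyond:
S_c = H/(1+e₀)·[C_r·log₁₀(σ'_p/σ'_0) + C_c·log₁₀(σ'_f/σ'_p)]
    = 2.9/2.19 × [0.039×log₁₀(47.2/21.148) + 0.39×log₁₀(120.94/47.2)]
    = 1.3242 × [0.013598 + 0.15936] = 0.229 m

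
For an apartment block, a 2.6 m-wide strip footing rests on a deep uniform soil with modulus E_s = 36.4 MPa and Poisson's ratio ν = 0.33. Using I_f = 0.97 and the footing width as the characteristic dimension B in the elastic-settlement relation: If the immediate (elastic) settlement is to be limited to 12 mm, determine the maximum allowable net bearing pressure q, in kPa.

q ≈ 194 kPa

E_s = 36.4 MPa = 36400 kPa.
S_e = q·B·(1−ν²)/E_s · I_f  ⇒  q = S_e·E_s / (B·(1−ν²)·I_f).
q = 0.012 × 36400 / (2.6 × 0.8911 × 0.97) = 194.4 kPa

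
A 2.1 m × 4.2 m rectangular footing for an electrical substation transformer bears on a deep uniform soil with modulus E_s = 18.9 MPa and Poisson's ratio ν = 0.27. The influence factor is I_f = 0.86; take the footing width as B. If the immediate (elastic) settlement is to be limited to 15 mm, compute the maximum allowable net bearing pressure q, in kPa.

q ≈ 169 kPa

E_s = 18.9 MPa = 18900 kPa.
S_e = q·B·(1−ν²)/E_s · I_f  ⇒  q = S_e·E_s / (B·(1−ν²)·I_f).
q = 0.015 × 18900 / (2.1 × 0.9271 × 0.86) = 169.3 kPa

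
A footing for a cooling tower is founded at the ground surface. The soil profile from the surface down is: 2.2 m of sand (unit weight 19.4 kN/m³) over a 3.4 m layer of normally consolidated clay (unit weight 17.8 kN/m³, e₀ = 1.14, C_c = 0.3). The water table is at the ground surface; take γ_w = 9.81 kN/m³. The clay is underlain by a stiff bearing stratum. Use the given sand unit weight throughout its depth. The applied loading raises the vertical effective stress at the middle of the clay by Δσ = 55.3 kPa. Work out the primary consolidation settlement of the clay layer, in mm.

Mid-depth of clay below the ground surface: z = 2.2 + 3.4/2 = 3.9 m.
Total vertical stress at mid-clay: σ_v = 19.4×2.2 + 17.8×1.7 = 72.94 kPa.
Pore pressure: u = 9.81×(3.9 − 0) = 38.259 kPa.
Initial effective stress: σ'_0 = σ_v − u = 72.94 − 38.259 = 34.681 kPa.
Final effective stress: σ'_f = σ'_0 + Δσ = 34.681 + 55.3 = 89.981 kPa.
Normally consolidated clay, so the full stress increment lies on the virgin compression line:
S_c = C_c·H/(1+e₀)·log₁₀(σ'_f/σ'_0) = 0.3×3.4/(1+1.14)×log₁₀(89.981/34.681)
    = 0.47664 × 0.41406 = 0.1974 m

S_c ≈ 197 mm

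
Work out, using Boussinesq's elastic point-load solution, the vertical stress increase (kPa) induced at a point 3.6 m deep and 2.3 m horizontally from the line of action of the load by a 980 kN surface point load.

Boussinesq vertical stress below a point load on an elastic half-space:
Δσ_z = 3P/(2πz²) · [1 + (r/z)²]^(−5/2)
r/z = 2.3/3.6 = 0.63889; [1+(r/z)²]^(−5/2) = 0.42497.
Δσ_z = 3×980/(2π×3.6²) × 0.42497 = 36.105 × 0.42497 = 15.34 kPa

Δσ_z ≈ 15.3 kPa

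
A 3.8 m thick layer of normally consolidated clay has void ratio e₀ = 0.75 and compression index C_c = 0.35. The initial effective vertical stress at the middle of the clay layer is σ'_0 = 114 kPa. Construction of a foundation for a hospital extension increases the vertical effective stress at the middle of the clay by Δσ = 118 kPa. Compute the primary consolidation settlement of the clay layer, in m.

S_c ≈ 0.235 m

Final effective stress: σ'_f = σ'_0 + Δσ = 114 + 118 = 232 kPa.
Normally consolidated clay, so the full stress increment lies on the virgin compression line:
S_c = C_c·H/(1+e₀)·log₁₀(σ'_f/σ'_0) = 0.35×3.8/(1+0.75)×log₁₀(232/114)
    = 0.76 × 0.30858 = 0.2345 m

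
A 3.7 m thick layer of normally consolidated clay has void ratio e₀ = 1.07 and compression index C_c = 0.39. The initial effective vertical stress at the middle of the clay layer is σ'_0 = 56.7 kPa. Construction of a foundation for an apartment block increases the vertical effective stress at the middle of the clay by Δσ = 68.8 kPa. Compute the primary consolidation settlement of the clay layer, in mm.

Final effective stress: σ'_f = σ'_0 + Δσ = 56.7 + 68.8 = 125.5 kPa.
Normally consolidated clay, so the full stress increment lies on the virgin compression line:
S_c = C_c·H/(1+e₀)·log₁₀(σ'_f/σ'_0) = 0.39×3.7/(1+1.07)×log₁₀(125.5/56.7)
    = 0.6971 × 0.34506 = 0.2405 m

S_c ≈ 241 mm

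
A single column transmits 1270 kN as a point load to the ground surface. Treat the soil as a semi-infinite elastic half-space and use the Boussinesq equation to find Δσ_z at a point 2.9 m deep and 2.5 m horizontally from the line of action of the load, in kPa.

Δσ_z ≈ 18 kPa

Boussinesq vertical stress below a point load on an elastic half-space:
Δσ_z = 3P/(2πz²) · [1 + (r/z)²]^(−5/2)
r/z = 2.5/2.9 = 0.86207; [1+(r/z)²]^(−5/2) = 0.24926.
Δσ_z = 3×1270/(2π×2.9²) × 0.24926 = 72.102 × 0.24926 = 17.97 kPa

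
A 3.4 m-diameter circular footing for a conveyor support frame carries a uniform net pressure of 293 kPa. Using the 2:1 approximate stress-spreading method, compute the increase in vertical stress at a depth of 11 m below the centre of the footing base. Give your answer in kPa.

By the 2:1 method the load spreads at 1 horizontal : 2 vertical, so at depth z the loaded area has grown by z in each plan dimension:
Δσ ≈ qD²/(D+z)² = 293×3.4²/(3.4+11)² = 16.334 kPa

Δσ_z ≈ 16.3 kPa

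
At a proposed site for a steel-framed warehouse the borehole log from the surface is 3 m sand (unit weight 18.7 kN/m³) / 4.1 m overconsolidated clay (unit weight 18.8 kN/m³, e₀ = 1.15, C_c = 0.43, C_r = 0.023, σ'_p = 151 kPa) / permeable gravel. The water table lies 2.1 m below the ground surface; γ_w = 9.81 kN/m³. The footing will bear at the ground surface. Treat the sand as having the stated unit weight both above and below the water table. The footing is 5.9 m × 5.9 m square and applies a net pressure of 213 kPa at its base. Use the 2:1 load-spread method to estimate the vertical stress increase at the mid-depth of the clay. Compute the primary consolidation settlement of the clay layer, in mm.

Mid-depth of clay below the ground surface: z = 3 + 4.1/2 = 5.05 m.
Total vertical stress at mid-clay: σ_v = 18.7×3 + 18.8×2.05 = 94.64 kPa.
Pore pressure: u = 9.81×(5.05 − 2.1) = 28.94 kPa.
Initial effective stress: σ'_0 = σ_v − u = 94.64 − 28.94 = 65.7 kPa.
Stress increase at mid-clay by the 2:1 spreading method:
Δσ = qBL/((B+z)(L+z)) = 213×5.9×5.9/((5.9+5.05)(5.9+5.05)) = 61.838 kPa
Final effective stress: σ'_f = 65.7 + 61.838 = 127.54 kPa.
σ'_f = 127.54 ≤ σ'_p = 151 kPa, so the clay remains overconsolidated and only the recompression index applies:
S_c = C_r·H/(1+e₀)·log₁₀(σ'_f/σ'_0) = 0.023×4.1/2.15×log₁₀(127.54/65.7)
    = 0.043861 × 0.28808 = 0.01264 m

S_c ≈ 12.6 mm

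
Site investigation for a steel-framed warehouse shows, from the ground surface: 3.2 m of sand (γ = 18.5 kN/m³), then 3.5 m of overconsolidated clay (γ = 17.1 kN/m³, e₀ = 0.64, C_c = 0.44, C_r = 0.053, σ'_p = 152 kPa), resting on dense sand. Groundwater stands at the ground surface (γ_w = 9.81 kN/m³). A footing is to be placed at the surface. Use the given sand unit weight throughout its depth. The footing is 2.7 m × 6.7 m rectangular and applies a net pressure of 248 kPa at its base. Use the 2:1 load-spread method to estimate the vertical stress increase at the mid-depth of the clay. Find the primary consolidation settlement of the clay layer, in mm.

Mid-depth of clay below the ground surface: z = 3.2 + 3.5/2 = 4.95 m.
Total vertical stress at mid-clay: σ_v = 18.5×3.2 + 17.1×1.75 = 89.125 kPa.
Pore pressure: u = 9.81×(4.95 − 0) = 48.56 kPa.
Initial effective stress: σ'_0 = σ_v − u = 89.125 − 48.56 = 40.565 kPa.
Stress increase at mid-clay by the 2:1 spreading method:
Δσ = qBL/((B+z)(L+z)) = 248×2.7×6.7/((2.7+4.95)(6.7+4.95)) = 50.339 kPa
Final effective stress: σ'_f = 40.565 + 50.339 = 90.904 kPa.
σ'_f = 90.904 ≤ σ'_p = 152 kPa, so the clay remains overconsolidated and only the recompression index applies:
S_c = C_r·H/(1+e₀)·log₁₀(σ'_f/σ'_0) = 0.053×3.5/1.64×log₁₀(90.904/40.565)
    = 0.11311 × 0.35043 = 0.03964 m

S_c ≈ 39.6 mm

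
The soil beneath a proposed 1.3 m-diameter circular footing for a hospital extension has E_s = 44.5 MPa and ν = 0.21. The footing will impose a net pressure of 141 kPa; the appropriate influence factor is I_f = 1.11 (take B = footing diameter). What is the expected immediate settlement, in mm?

S_e ≈ 4.37 mm

Immediate (elastic) settlement: S_e = q·B·(1−ν²)/E_s · I_f.
E_s = 44.5 MPa = 44500 kPa.
S_e = 141 × 1.3 × (1 − 0.21²) / 44500 × 1.11
    = 141 × 1.3 × 0.9559 / 44500 × 1.11
    = 0.004371 m = 4.371 mm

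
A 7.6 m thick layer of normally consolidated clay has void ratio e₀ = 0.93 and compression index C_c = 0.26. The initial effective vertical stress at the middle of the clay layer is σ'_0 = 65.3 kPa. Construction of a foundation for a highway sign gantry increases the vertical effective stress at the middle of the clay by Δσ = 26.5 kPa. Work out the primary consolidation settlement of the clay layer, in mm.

S_c ≈ 151 mm

Final effective stress: σ'_f = σ'_0 + Δσ = 65.3 + 26.5 = 91.8 kPa.
Normally consolidated clay, so the full stress increment lies on the virgin compression line:
S_c = C_c·H/(1+e₀)·log₁₀(σ'_f/σ'_0) = 0.26×7.6/(1+0.93)×log₁₀(91.8/65.3)
    = 1.0238 × 0.14793 = 0.1515 m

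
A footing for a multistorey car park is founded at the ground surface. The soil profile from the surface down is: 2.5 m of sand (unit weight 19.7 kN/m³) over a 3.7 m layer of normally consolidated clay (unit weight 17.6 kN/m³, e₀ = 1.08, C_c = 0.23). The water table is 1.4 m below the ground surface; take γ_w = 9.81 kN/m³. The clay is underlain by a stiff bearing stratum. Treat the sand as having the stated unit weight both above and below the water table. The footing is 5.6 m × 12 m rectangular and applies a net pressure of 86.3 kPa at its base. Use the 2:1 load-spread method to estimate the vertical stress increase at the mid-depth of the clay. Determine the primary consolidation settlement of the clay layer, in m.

Mid-depth of clay below the ground surface: z = 2.5 + 3.7/2 = 4.35 m.
Total vertical stress at mid-clay: σ_v = 19.7×2.5 + 17.6×1.85 = 81.81 kPa.
Pore pressure: u = 9.81×(4.35 − 1.4) = 28.94 kPa.
Initial effective stress: σ'_0 = σ_v − u = 81.81 − 28.94 = 52.87 kPa.
Stress increase at mid-clay by the 2:1 spreading method:
Δσ = qBL/((B+z)(L+z)) = 86.3×5.6×12/((5.6+4.35)(12+4.35)) = 35.648 kPa
Final effective stress: σ'_f = σ'_0 + Δσ = 52.87 + 35.648 = 88.518 kPa.
Normally consolidated clay, so the full stress increment lies on the virgin compression line:
S_c = C_c·H/(1+e₀)·log₁₀(σ'_f/σ'_0) = 0.23×3.7/(1+1.08)×log₁₀(88.518/52.87)
    = 0.40913 × 0.22382 = 0.09157 m

S_c ≈ 0.0916 m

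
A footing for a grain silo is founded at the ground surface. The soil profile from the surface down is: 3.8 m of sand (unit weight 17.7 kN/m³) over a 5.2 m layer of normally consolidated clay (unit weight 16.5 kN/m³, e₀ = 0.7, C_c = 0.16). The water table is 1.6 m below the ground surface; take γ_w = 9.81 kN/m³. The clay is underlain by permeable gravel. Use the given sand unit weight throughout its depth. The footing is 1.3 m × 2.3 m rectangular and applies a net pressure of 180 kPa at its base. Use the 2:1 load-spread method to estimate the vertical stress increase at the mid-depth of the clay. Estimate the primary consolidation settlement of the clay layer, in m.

Mid-depth of clay below the ground surface: z = 3.8 + 5.2/2 = 6.4 m.
Total vertical stress at mid-clay: σ_v = 17.7×3.8 + 16.5×2.6 = 110.16 kPa.
Pore pressure: u = 9.81×(6.4 − 1.6) = 47.088 kPa.
Initial effective stress: σ'_0 = σ_v − u = 110.16 − 47.088 = 63.072 kPa.
Stress increase at mid-clay by the 2:1 spreading method:
Δσ = qBL/((B+z)(L+z)) = 180×1.3×2.3/((1.3+6.4)(2.3+6.4)) = 8.034 kPa
Final effective stress: σ'_f = σ'_0 + Δσ = 63.072 + 8.034 = 71.106 kPa.
Normally consolidated clay, so the full stress increment lies on the virgin compression line:
S_c = C_c·H/(1+e₀)·log₁₀(σ'_f/σ'_0) = 0.16×5.2/(1+0.7)×log₁₀(71.106/63.072)
    = 0.48941 × 0.05207 = 0.02548 m

S_c ≈ 0.0255 m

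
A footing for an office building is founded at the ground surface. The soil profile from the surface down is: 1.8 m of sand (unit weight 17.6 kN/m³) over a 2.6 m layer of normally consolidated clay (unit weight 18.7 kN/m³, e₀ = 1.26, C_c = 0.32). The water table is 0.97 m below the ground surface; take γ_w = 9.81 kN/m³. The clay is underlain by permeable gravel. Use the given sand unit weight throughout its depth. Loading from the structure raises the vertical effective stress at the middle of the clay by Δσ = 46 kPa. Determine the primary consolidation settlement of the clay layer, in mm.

Mid-depth of clay below the ground surface: z = 1.8 + 2.6/2 = 3.1 m.
Total vertical stress at mid-clay: σ_v = 17.6×1.8 + 18.7×1.3 = 55.99 kPa.
Pore pressure: u = 9.81×(3.1 − 0.97) = 20.895 kPa.
Initial effective stress: σ'_0 = σ_v − u = 55.99 − 20.895 = 35.095 kPa.
Final effective stress: σ'_f = σ'_0 + Δσ = 35.095 + 46 = 81.095 kPa.
Normally consolidated clay, so the full stress increment lies on the virgin compression line:
S_c = C_c·H/(1+e₀)·log₁₀(σ'_f/σ'_0) = 0.32×2.6/(1+1.26)×log₁₀(81.095/35.095)
    = 0.36814 × 0.36375 = 0.1339 m

S_c ≈ 134 mm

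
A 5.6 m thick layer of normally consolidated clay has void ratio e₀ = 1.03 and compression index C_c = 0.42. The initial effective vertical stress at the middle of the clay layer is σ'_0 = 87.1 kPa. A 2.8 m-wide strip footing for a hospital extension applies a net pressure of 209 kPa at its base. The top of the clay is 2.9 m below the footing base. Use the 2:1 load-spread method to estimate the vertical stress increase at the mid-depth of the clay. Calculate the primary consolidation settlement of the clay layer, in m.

S_c ≈ 0.293 m

Mid-depth of clay below the footing base: z = 2.9 + 5.6/2 = 5.7 m.
Stress increase at mid-clay by the 2:1 spreading method:
Δσ = qB/(B+z) = 209×2.8/(2.8+5.7) = 68.847 kPa
Final effective stress: σ'_f = σ'_0 + Δσ = 87.1 + 68.847 = 155.95 kPa.
Normally consolidated clay, so the full stress increment lies on the virgin compression line:
S_c = C_c·H/(1+e₀)·log₁₀(σ'_f/σ'_0) = 0.42×5.6/(1+1.03)×log₁₀(155.95/87.1)
    = 1.1586 × 0.25297 = 0.2931 m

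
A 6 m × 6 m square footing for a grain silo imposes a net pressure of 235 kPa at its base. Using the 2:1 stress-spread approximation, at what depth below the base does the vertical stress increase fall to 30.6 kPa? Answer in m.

z ≈ 10.6 m

2:1 spreading — at depth z the loaded area has grown by z in each plan dimension:
qB²/(B+z)² = Δσ_z ⇒ z = B(√(q/Δσ_z) − 1) = 6×(√(235/30.6) − 1) = 10.63 m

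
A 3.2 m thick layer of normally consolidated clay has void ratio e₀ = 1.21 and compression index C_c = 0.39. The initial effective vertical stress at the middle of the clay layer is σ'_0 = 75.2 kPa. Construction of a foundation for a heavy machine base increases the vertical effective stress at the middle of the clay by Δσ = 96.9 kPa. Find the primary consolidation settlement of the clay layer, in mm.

Final effective stress: σ'_f = σ'_0 + Δσ = 75.2 + 96.9 = 172.1 kPa.
Normally consolidated clay, so the full stress increment lies on the virgin compression line:
S_c = C_c·H/(1+e₀)·log₁₀(σ'_f/σ'_0) = 0.39×3.2/(1+1.21)×log₁₀(172.1/75.2)
    = 0.56471 × 0.35956 = 0.203 m

S_c ≈ 203 mm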